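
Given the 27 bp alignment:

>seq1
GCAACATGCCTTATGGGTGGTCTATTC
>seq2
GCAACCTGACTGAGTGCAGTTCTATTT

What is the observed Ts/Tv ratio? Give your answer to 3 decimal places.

0.125

Transitions are A↔G and C↔T; transversions are all other mismatches.
Transitions: 1. Transversions: 8.
R = 1/8 = 0.125.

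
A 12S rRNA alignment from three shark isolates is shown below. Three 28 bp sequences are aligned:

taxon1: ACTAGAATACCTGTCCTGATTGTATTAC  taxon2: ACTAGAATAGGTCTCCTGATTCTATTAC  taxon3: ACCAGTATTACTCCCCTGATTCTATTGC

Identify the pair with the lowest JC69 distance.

taxon1 and taxon2

taxon1–taxon2: 4/28 differ, p = 0.143, d = 0.158.
taxon1–taxon3: 8/28 differ, p = 0.286, d = 0.360.
taxon2–taxon3: 7/28 differ, p = 0.250, d = 0.304.
The smallest distance is between taxon1 and taxon2.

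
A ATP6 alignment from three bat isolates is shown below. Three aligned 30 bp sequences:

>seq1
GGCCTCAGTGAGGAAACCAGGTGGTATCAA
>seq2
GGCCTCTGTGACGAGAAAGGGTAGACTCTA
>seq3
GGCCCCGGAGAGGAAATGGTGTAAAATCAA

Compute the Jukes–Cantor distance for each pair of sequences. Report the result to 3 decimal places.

seq1–seq2: 10/30 sites differ → p ≈ 0.333333, d = −0.75 ln(1 − 0.444444) = 0.440839 ≈ 0.441.
seq1–seq3: 10/30 sites differ → p ≈ 0.333333, d = −0.75 ln(1 − 0.444444) = 0.440839 ≈ 0.441.
seq2–seq3: 11/30 sites differ → p ≈ 0.366667, d = −0.75 ln(1 − 0.488889) = 0.503376 ≈ 0.503.

d(seq1,seq2) = 0.441, d(seq1,seq3) = 0.441, d(seq2,seq3) = 0.503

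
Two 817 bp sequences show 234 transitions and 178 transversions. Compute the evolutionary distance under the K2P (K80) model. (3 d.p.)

P = 234/817 ≈ 0.286414 and Q = 178/817 ≈ 0.21787.
Under the Kimura two-parameter model, d = −½ ln(1 − 2P − Q) − ¼ ln(1 − 2Q).
1 − 2P − Q = 0.209302, giving −½ ln(0.209302) = 0.781989.
1 − 2Q = 0.56426, giving −¼ ln(0.56426) = 0.143060.
d = 0.781989 + 0.143060 = 0.925049.

0.925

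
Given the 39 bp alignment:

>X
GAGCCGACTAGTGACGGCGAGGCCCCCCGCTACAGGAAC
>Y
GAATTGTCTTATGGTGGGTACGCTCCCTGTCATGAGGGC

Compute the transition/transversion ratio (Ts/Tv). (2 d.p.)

3.00

Transitions are A↔G and C↔T; transversions are all other mismatches.
Transitions: 15. Transversions: 5.
R = 15/5 = 3.00.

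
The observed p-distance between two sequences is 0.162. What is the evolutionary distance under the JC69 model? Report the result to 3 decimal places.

d = −(3/4) ln(1 − 4p/3) = −0.75 ln(1 − 0.216) = −0.75 ln(0.784)
  = −0.75 × (-0.243346) = 0.182510 substitutions/site.

0.183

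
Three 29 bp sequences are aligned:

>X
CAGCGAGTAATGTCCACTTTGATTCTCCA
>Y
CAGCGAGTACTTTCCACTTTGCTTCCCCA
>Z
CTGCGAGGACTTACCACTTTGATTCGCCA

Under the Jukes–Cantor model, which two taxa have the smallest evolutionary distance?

X–Y: 4/29 differ, p = 0.138, d = 0.152.
X–Z: 6/29 differ, p = 0.207, d = 0.242.
Y–Z: 5/29 differ, p = 0.172, d = 0.196.
The smallest distance is between X and Y.

X and Y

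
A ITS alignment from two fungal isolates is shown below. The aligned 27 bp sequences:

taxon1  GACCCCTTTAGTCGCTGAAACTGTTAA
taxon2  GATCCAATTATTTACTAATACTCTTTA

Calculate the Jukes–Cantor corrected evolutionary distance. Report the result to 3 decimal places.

The sequences differ at 10 of 27 sites (3, 6, 7, 11, 13, 14, 17, 19, 23, 26), so p = 10/27 ≈ 0.37037.
d = −(3/4) ln(1 − 4p/3) = −0.75 ln(1 − 0.493827) = −0.75 ln(0.506173)
  = −0.75 × (-0.680877) = 0.510658 substitutions/site.

0.511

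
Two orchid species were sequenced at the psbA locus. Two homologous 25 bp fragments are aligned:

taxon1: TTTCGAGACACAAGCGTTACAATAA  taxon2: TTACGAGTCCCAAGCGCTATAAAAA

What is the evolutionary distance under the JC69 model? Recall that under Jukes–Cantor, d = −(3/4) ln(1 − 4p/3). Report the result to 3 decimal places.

The sequences differ at 6 of 25 sites (3, 8, 10, 17, 20, 23), so p = 6/25 = 0.24.
d = −(3/4) ln(1 − 4p/3) = −0.75 ln(1 − 0.32) = −0.75 ln(0.68)
  = −0.75 × (-0.385662) = 0.289247 substitutions/site.

0.289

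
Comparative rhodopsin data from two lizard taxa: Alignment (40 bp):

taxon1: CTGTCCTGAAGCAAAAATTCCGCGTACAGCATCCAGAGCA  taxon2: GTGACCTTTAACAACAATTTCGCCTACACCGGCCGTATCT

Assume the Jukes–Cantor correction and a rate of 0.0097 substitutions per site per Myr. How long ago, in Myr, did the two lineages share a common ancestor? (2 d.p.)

The sequences differ at 15 of 40 sites, so p = 15/40 = 0.375.
d = −(3/4) ln(1 − 4p/3) = −0.75 ln(1 − 0.5) = −0.75 ln(0.5)
  = −0.75 × (-0.693147) = 0.519860 substitutions/site.
Under a molecular clock d = 2μt, so t = d/(2μ) = 0.519860 / (2 × 0.0097) = 26.80 Myr.

26.80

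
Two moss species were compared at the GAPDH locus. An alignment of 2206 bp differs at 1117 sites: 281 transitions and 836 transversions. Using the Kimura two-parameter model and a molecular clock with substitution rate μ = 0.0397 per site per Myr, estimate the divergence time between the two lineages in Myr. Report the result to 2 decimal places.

P = 281/2206 ≈ 0.12738 and Q = 836/2206 ≈ 0.378966.
Under the Kimura two-parameter model, d = −½ ln(1 − 2P − Q) − ¼ ln(1 − 2Q).
1 − 2P − Q = 0.366274, giving −½ ln(0.366274) = 0.502187.
1 − 2Q = 0.242068, giving −¼ ln(0.242068) = 0.354634.
d = 0.502187 + 0.354634 = 0.856821.
Under a molecular clock d = 2μt, so t = d/(2μ) = 0.856821 / (2 × 0.0397) = 10.79 Myr.

10.79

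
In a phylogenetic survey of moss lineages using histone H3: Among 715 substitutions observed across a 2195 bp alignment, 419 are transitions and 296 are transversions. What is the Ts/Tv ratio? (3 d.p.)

1.416

R = 419/296 = 1.415540… ≈ 1.416 (to 3 d.p.).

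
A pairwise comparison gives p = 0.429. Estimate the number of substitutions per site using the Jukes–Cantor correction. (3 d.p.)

d = −(3/4) ln(1 − 4p/3) = −0.75 ln(1 − 0.572) = −0.75 ln(0.428)
  = −0.75 × (-0.848632) = 0.636474 substitutions/site.

0.636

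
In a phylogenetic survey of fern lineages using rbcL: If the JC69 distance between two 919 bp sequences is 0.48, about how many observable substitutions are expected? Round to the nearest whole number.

326

Invert JC69: p = (3/4)(1 − e^(−4d/3)) = 0.75 × (1 − e^(-0.64)) = 0.75 × (1 − 0.527292) = 0.354531.
Expected differing sites = pL ≈ 0.354531 × 919 = 325.813989 ≈ 326.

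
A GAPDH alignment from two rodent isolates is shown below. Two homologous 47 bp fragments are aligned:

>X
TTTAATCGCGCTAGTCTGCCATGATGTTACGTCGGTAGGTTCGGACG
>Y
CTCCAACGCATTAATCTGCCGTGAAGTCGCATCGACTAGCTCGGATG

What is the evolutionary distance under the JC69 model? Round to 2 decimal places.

0.54

The sequences differ at 18 of 47 sites, so p = 18/47 ≈ 0.382979.
d = −(3/4) ln(1 − 4p/3) = −0.75 ln(1 − 0.510639) = −0.75 ln(0.489361)
  = −0.75 × (-0.714655) = 0.535991 substitutions/site.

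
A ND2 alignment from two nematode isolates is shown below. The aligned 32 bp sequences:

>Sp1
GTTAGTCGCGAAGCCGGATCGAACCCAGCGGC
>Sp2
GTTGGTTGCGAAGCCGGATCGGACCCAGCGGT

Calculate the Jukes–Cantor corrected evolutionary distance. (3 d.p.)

The sequences differ at 4 of 32 sites (4, 7, 22, 32), so p = 4/32 = 0.125.
d = −(3/4) ln(1 − 4p/3) = −0.75 ln(1 − 0.166667) = −0.75 ln(0.833333)
  = −0.75 × (-0.182322) = 0.136742 substitutions/site.

0.137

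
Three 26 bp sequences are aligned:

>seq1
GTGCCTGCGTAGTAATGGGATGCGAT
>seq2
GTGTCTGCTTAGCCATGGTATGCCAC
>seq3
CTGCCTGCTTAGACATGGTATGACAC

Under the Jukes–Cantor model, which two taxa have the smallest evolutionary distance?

seq2 and seq3

seq1–seq2: 7/26 differ, p = 0.269, d = 0.334.
seq1–seq3: 8/26 differ, p = 0.308, d = 0.396.
seq2–seq3: 4/26 differ, p = 0.154, d = 0.172.
The smallest distance is between seq2 and seq3.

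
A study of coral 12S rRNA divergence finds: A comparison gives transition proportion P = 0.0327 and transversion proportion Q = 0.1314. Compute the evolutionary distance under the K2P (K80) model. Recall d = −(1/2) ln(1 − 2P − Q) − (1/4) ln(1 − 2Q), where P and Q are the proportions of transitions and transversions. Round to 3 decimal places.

0.186

Under the Kimura two-parameter model, d = −½ ln(1 − 2P − Q) − ¼ ln(1 − 2Q).
1 − 2P − Q = 0.8032, giving −½ ln(0.8032) = 0.109576.
1 − 2Q = 0.7372, giving −¼ ln(0.7372) = 0.076224.
d = 0.109576 + 0.076224 = 0.185800.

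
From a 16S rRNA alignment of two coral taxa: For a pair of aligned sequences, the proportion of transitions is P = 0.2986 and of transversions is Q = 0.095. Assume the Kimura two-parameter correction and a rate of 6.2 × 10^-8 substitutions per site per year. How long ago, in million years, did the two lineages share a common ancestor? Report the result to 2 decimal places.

5.18

Under the Kimura two-parameter model, d = −½ ln(1 − 2P − Q) − ¼ ln(1 − 2Q).
1 − 2P − Q = 0.3078, giving −½ ln(0.3078) = 0.589153.
1 − 2Q = 0.81, giving −¼ ln(0.81) = 0.052680.
d = 0.589153 + 0.052680 = 0.641833.
Under a molecular clock d = 2μt, so t = d/(2μ) = 0.641833 / (2 × 6.2 × 10^-8) = 5.18 million years.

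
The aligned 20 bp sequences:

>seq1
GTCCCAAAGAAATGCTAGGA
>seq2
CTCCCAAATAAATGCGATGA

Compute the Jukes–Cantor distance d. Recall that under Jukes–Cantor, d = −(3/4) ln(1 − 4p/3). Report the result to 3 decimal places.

0.233

The sequences differ at 4 of 20 sites (1, 9, 16, 18), so p = 4/20 = 0.2.
d = −(3/4) ln(1 − 4p/3) = −0.75 ln(1 − 0.266667) = −0.75 ln(0.733333)
  = −0.75 × (-0.310155) = 0.232616 substitutions/site.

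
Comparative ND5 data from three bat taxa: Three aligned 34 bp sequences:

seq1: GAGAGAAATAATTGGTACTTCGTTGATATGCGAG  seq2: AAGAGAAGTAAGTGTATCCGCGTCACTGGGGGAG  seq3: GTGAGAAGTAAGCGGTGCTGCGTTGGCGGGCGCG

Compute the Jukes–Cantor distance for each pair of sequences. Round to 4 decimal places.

seq1–seq2: 14/34 sites differ → p ≈ 0.411765, d = −0.75 ln(1 − 0.54902) = 0.597249 ≈ 0.5972.
seq1–seq3: 11/34 sites differ → p ≈ 0.323529, d = −0.75 ln(1 − 0.431372) = 0.423397 ≈ 0.4234.
seq2–seq3: 13/34 sites differ → p ≈ 0.382353, d = −0.75 ln(1 − 0.509804) = 0.534712 ≈ 0.5347.

d(seq1,seq2) = 0.5972, d(seq1,seq3) = 0.4234, d(seq2,seq3) = 0.5347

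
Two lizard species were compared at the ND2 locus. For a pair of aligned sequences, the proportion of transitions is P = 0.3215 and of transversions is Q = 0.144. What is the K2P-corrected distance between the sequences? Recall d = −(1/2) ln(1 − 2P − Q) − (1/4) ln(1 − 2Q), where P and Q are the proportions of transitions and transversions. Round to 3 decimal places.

0.858

Under the Kimura two-parameter model, d = −½ ln(1 − 2P − Q) − ¼ ln(1 − 2Q).
1 − 2P − Q = 0.213, giving −½ ln(0.213) = 0.773232.
1 − 2Q = 0.712, giving −¼ ln(0.712) = 0.084919.
d = 0.773232 + 0.084919 = 0.858151.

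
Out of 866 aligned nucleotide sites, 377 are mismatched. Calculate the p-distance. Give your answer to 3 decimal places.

0.435

p = 377/866 = 0.435334… ≈ 0.435 (to 3 d.p.).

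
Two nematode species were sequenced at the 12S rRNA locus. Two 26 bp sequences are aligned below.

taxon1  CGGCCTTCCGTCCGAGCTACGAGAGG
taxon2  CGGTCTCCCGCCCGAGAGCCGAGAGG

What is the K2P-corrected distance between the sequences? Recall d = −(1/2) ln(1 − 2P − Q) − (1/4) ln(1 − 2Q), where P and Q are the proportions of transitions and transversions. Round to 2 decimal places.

0.28

Of 26 sites, 3 differences are transitions and 3 are transversions, so P = 3/26 ≈ 0.115385 and Q = 3/26 ≈ 0.115385.
Under the Kimura two-parameter model, d = −½ ln(1 − 2P − Q) − ¼ ln(1 − 2Q).
1 − 2P − Q = 0.653845, giving −½ ln(0.653845) = 0.212442.
1 − 2Q = 0.76923, giving −¼ ln(0.76923) = 0.065591.
d = 0.212442 + 0.065591 = 0.278033.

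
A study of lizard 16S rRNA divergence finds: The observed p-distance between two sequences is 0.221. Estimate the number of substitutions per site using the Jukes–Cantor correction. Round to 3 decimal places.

0.262

d = −(3/4) ln(1 − 4p/3) = −0.75 ln(1 − 0.294667) = −0.75 ln(0.705333)
  = −0.75 × (-0.349085) = 0.261814 substitutions/site.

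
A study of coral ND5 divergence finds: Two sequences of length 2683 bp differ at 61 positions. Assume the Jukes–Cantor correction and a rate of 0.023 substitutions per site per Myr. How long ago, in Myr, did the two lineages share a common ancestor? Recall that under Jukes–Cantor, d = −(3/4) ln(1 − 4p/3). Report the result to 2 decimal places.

p = 61/2683 ≈ 0.022736.
d = −(3/4) ln(1 − 4p/3) = −0.75 ln(1 − 0.030315) = −0.75 ln(0.969685)
  = −0.75 × (-0.030784) = 0.023088 substitutions/site.
Under a molecular clock d = 2μt, so t = d/(2μ) = 0.023088 / (2 × 0.023) = 0.50 Myr.

0.50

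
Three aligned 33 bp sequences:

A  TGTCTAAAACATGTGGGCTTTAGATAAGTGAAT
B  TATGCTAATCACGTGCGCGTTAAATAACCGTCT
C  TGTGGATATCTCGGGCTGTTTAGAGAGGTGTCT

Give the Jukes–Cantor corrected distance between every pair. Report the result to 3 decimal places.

A–B: 13/33 sites differ → p ≈ 0.393939, d = −0.75 ln(1 − 0.525252) = 0.558728 ≈ 0.559.
A–C: 14/33 sites differ → p ≈ 0.424242, d = −0.75 ln(1 − 0.565656) = 0.625439 ≈ 0.625.
B–C: 14/33 sites differ → p ≈ 0.424242, d = −0.75 ln(1 − 0.565656) = 0.625439 ≈ 0.625.

d(A,B) = 0.559, d(A,C) = 0.625, d(B,C) = 0.625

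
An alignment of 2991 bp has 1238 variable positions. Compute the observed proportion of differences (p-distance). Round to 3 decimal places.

p = 1238/2991 = 0.413908… ≈ 0.414 (to 3 d.p.).

0.414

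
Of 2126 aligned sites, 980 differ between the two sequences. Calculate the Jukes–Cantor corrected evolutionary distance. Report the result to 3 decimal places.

0.715

p = 980/2126 ≈ 0.46096.
d = −(3/4) ln(1 − 4p/3) = −0.75 ln(1 − 0.614613) = −0.75 ln(0.385387)
  = −0.75 × (-0.953507) = 0.715130 substitutions/site.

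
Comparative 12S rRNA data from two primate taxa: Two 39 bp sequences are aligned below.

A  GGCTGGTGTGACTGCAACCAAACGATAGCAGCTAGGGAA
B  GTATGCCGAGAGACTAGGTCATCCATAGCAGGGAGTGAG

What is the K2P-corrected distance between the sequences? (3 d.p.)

Of 39 sites, 5 differences are transitions and 14 are transversions, so P = 5/39 ≈ 0.128205 and Q = 14/39 ≈ 0.358974.
Under the Kimura two-parameter model, d = −½ ln(1 − 2P − Q) − ¼ ln(1 − 2Q).
1 − 2P − Q = 0.384616, giving −½ ln(0.384616) = 0.477755.
1 − 2Q = 0.282052, giving −¼ ln(0.282052) = 0.316416.
d = 0.477755 + 0.316416 = 0.794171.

0.794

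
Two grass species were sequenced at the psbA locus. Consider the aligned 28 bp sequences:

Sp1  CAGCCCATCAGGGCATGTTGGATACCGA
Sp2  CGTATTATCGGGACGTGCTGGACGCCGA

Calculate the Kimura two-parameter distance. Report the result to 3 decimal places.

Of 28 sites, 9 differences are transitions and 2 are transversions, so P = 9/28 ≈ 0.321429 and Q = 2/28 ≈ 0.071429.
Under the Kimura two-parameter model, d = −½ ln(1 − 2P − Q) − ¼ ln(1 − 2Q).
1 − 2P − Q = 0.285713, giving −½ ln(0.285713) = 0.626384.
1 − 2Q = 0.857142, giving −¼ ln(0.857142) = 0.038538.
d = 0.626384 + 0.038538 = 0.664922.

0.665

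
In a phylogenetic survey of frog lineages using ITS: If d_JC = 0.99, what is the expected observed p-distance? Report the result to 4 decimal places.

0.5496

p = (3/4)(1 − e^(−4d/3)) = 0.75 × (1 − e^(-1.32)) = 0.75 × (1 − 0.267135) = 0.549649.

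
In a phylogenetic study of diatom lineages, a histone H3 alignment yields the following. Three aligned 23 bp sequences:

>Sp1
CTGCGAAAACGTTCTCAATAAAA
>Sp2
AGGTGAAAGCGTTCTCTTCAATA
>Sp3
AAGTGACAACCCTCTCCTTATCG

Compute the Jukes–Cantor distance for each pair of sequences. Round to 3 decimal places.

d(Sp1,Sp2) = 0.467, d(Sp1,Sp3) = 0.761, d(Sp2,Sp3) = 0.650

Sp1–Sp2: 8/23 sites differ → p ≈ 0.347826, d = −0.75 ln(1 − 0.463768) = 0.467391 ≈ 0.467.
Sp1–Sp3: 11/23 sites differ → p ≈ 0.478261, d = −0.75 ln(1 − 0.637681) = 0.761423 ≈ 0.761.
Sp2–Sp3: 10/23 sites differ → p ≈ 0.434783, d = −0.75 ln(1 − 0.579711) = 0.650110 ≈ 0.650.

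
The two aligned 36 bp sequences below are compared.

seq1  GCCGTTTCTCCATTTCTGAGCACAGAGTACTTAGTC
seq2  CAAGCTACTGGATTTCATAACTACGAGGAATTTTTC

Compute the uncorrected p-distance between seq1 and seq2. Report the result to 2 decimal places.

The sequences differ at 17 of 36 positions.
p = 17/36 = 0.472222… ≈ 0.47 (to 2 d.p.).

0.47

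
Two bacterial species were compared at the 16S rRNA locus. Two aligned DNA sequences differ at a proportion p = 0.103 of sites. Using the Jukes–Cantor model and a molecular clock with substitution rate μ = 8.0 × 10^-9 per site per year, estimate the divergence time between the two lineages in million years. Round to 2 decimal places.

6.92

d = −(3/4) ln(1 − 4p/3) = −0.75 ln(1 − 0.137333) = −0.75 ln(0.862667)
  = −0.75 × (-0.147727) = 0.110795 substitutions/site.
Under a molecular clock d = 2μt, so t = d/(2μ) = 0.110795 / (2 × 8.0 × 10^-9) = 6.92 million years.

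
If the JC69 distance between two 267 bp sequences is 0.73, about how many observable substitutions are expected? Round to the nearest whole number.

Invert JC69: p = (3/4)(1 − e^(−4d/3)) = 0.75 × (1 − e^(-0.973333)) = 0.75 × (1 − 0.377822) = 0.466634.
Expected differing sites = pL ≈ 0.466634 × 267 = 124.591278 ≈ 125.

125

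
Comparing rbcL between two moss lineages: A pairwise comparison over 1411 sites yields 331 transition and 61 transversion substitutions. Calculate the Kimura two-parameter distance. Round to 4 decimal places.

0.3817

P = 331/1411 ≈ 0.234585 and Q = 61/1411 ≈ 0.043232.
Under the Kimura two-parameter model, d = −½ ln(1 − 2P − Q) − ¼ ln(1 − 2Q).
1 − 2P − Q = 0.487598, giving −½ ln(0.487598) = 0.359132.
1 − 2Q = 0.913536, giving −¼ ln(0.913536) = 0.022608.
d = 0.359132 + 0.022608 = 0.381740.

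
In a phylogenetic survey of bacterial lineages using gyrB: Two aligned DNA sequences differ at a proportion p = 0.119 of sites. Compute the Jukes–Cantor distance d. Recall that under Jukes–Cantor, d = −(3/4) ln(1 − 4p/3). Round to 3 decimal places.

0.130

d = −(3/4) ln(1 − 4p/3) = −0.75 ln(1 − 0.158667) = −0.75 ln(0.841333)
  = −0.75 × (-0.172768) = 0.129576 substitutions/site.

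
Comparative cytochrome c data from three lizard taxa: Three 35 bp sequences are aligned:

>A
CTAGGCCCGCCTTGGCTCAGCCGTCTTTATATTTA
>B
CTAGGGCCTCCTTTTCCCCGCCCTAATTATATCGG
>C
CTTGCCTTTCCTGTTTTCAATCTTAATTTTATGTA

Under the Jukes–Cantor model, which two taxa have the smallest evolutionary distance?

A and B

A–B: 12/35 differ, p = 0.343, d = 0.458.
A–C: 16/35 differ, p = 0.457, d = 0.705.
B–C: 16/35 differ, p = 0.457, d = 0.705.
The smallest distance is between A and B.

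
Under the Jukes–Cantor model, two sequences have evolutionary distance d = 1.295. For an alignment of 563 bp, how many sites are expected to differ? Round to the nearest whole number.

347

Invert JC69: p = (3/4)(1 − e^(−4d/3)) = 0.75 × (1 − e^(-1.726667)) = 0.75 × (1 − 0.177876) = 0.616593.
Expected differing sites = pL ≈ 0.616593 × 563 = 347.141859 ≈ 347.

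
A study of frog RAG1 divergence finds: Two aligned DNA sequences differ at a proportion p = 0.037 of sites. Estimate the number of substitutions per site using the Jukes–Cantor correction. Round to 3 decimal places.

0.038

d = −(3/4) ln(1 − 4p/3) = −0.75 ln(1 − 0.049333) = −0.75 ln(0.950667)
  = −0.75 × (-0.050591) = 0.037943 substitutions/site.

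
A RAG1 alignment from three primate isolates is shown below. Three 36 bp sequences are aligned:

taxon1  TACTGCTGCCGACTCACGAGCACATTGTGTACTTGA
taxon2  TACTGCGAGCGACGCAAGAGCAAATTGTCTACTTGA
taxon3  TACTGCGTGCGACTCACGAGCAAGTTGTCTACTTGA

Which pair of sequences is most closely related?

taxon1–taxon2: 7/36 differ, p = 0.194, d = 0.225.
taxon1–taxon3: 6/36 differ, p = 0.167, d = 0.188.
taxon2–taxon3: 4/36 differ, p = 0.111, d = 0.120.
The smallest distance is between taxon2 and taxon3.

taxon2 and taxon3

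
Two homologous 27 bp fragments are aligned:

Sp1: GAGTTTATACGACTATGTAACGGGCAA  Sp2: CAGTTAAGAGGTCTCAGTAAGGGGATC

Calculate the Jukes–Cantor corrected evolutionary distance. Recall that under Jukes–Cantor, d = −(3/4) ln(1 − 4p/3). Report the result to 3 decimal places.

0.588

The sequences differ at 11 of 27 sites, so p = 11/27 ≈ 0.407407.
d = −(3/4) ln(1 − 4p/3) = −0.75 ln(1 − 0.543209) = −0.75 ln(0.456791)
  = −0.75 × (-0.783529) = 0.587647 substitutions/site.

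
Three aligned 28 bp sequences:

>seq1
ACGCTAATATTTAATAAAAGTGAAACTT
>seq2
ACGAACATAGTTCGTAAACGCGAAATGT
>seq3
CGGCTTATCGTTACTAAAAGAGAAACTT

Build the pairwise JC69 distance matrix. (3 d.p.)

d(seq1,seq2) = 0.485, d(seq1,seq3) = 0.304, d(seq2,seq3) = 0.635

seq1–seq2: 10/28 sites differ → p ≈ 0.357143, d = −0.75 ln(1 − 0.476191) = 0.484971 ≈ 0.485.
seq1–seq3: 7/28 sites differ → p = 0.25, d = −0.75 ln(1 − 0.333333) = 0.304098 ≈ 0.304.
seq2–seq3: 12/28 sites differ → p ≈ 0.428571, d = −0.75 ln(1 − 0.571428) = 0.635472 ≈ 0.635.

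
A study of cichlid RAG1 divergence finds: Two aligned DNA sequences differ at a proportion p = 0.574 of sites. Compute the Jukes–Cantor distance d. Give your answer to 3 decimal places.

d = −(3/4) ln(1 − 4p/3) = −0.75 ln(1 − 0.765333) = −0.75 ln(0.234667)
  = −0.75 × (-1.449588) = 1.087191 substitutions/site.

1.087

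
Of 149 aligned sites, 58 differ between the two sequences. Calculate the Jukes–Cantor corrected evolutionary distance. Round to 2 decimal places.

p = 58/149 ≈ 0.389262.
d = −(3/4) ln(1 − 4p/3) = −0.75 ln(1 − 0.519016) = −0.75 ln(0.480984)
  = −0.75 × (-0.731921) = 0.548941 substitutions/site.

0.55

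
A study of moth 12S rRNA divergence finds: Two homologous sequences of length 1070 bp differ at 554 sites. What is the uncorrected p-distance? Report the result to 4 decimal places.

p = 554/1070 = 0.517757… ≈ 0.5178 (to 4 d.p.).

0.5178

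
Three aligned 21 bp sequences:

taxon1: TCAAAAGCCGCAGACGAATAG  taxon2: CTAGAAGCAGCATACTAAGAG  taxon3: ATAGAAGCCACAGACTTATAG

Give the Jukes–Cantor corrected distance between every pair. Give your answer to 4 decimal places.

taxon1–taxon2: 7/21 sites differ → p ≈ 0.333333, d = −0.75 ln(1 − 0.444444) = 0.440839 ≈ 0.4408.
taxon1–taxon3: 6/21 sites differ → p ≈ 0.285714, d = −0.75 ln(1 − 0.380952) = 0.359679 ≈ 0.3597.
taxon2–taxon3: 6/21 sites differ → p ≈ 0.285714, d = −0.75 ln(1 − 0.380952) = 0.359679 ≈ 0.3597.

d(taxon1,taxon2) = 0.4408, d(taxon1,taxon3) = 0.3597, d(taxon2,taxon3) = 0.3597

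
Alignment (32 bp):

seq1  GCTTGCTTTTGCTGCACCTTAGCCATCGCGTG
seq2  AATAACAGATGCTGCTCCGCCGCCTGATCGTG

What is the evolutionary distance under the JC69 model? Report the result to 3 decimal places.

The sequences differ at 15 of 32 sites, so p = 15/32 = 0.46875.
d = −(3/4) ln(1 − 4p/3) = −0.75 ln(1 − 0.625) = −0.75 ln(0.375)
  = −0.75 × (-0.980829) = 0.735622 substitutions/site.

0.736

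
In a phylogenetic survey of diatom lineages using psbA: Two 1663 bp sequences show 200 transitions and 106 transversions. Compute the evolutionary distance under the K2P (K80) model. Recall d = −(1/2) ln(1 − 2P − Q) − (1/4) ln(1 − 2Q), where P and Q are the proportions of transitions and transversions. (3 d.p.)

0.215

P = 200/1663 ≈ 0.120265 and Q = 106/1663 ≈ 0.06374.
Under the Kimura two-parameter model, d = −½ ln(1 − 2P − Q) − ¼ ln(1 − 2Q).
1 − 2P − Q = 0.69573, giving −½ ln(0.69573) = 0.181397.
1 − 2Q = 0.87252, giving −¼ ln(0.87252) = 0.034092.
d = 0.181397 + 0.034092 = 0.215489.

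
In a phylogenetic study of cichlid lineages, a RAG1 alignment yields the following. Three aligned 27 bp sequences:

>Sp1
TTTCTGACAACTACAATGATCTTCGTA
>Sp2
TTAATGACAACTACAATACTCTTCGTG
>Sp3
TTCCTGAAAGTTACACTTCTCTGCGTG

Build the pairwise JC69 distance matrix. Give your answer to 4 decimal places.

d(Sp1,Sp2) = 0.2127, d(Sp1,Sp3) = 0.4408, d(Sp2,Sp3) = 0.3770

Sp1–Sp2: 5/27 sites differ → p ≈ 0.185185, d = −0.75 ln(1 − 0.246913) = 0.212681 ≈ 0.2127.
Sp1–Sp3: 9/27 sites differ → p ≈ 0.333333, d = −0.75 ln(1 − 0.444444) = 0.440839 ≈ 0.4408.
Sp2–Sp3: 8/27 sites differ → p ≈ 0.296296, d = −0.75 ln(1 − 0.395061) = 0.376971 ≈ 0.3770.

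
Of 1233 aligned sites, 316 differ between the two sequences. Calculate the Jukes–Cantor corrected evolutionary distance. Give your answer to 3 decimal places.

p = 316/1233 ≈ 0.256285.
d = −(3/4) ln(1 − 4p/3) = −0.75 ln(1 − 0.341713) = −0.75 ln(0.658287)
  = −0.75 × (-0.418114) = 0.313586 substitutions/site.

0.314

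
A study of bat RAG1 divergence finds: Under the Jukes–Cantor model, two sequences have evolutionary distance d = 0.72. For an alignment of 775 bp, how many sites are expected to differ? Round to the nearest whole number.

359

Invert JC69: p = (3/4)(1 − e^(−4d/3)) = 0.75 × (1 − e^(-0.96)) = 0.75 × (1 − 0.382893) = 0.462830.
Expected differing sites = pL ≈ 0.462830 × 775 = 358.69325 ≈ 359.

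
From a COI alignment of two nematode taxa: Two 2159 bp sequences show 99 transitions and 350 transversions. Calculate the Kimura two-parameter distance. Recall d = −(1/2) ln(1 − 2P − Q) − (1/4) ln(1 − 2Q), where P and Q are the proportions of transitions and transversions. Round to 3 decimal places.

P = 99/2159 ≈ 0.045855 and Q = 350/2159 ≈ 0.162112.
Under the Kimura two-parameter model, d = −½ ln(1 − 2P − Q) − ¼ ln(1 − 2Q).
1 − 2P − Q = 0.746178, giving −½ ln(0.746178) = 0.146396.
1 − 2Q = 0.675776, giving −¼ ln(0.675776) = 0.097973.
d = 0.146396 + 0.097973 = 0.244369.

0.244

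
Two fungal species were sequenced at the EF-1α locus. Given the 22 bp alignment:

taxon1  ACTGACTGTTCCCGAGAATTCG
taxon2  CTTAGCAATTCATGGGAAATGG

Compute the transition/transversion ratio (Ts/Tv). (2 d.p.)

Transitions are A↔G and C↔T; transversions are all other mismatches.
Transitions: 6. Transversions: 5.
R = 6/5 = 1.20.

1.20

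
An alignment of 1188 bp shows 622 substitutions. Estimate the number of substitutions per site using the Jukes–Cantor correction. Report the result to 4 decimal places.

p = 622/1188 ≈ 0.523569.
d = −(3/4) ln(1 − 4p/3) = −0.75 ln(1 − 0.698092) = −0.75 ln(0.301908)
  = −0.75 × (-1.197633) = 0.898225 substitutions/site.

0.8982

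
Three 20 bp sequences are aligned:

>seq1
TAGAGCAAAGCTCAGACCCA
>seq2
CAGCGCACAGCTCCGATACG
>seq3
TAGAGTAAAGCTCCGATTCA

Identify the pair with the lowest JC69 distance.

seq1–seq2: 7/20 differ, p = 0.350, d = 0.471.
seq1–seq3: 4/20 differ, p = 0.200, d = 0.233.
seq2–seq3: 6/20 differ, p = 0.300, d = 0.383.
The smallest distance is between seq1 and seq3.

seq1 and seq3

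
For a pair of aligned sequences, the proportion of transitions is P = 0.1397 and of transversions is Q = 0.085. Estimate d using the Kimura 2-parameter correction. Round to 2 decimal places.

0.27

Under the Kimura two-parameter model, d = −½ ln(1 − 2P − Q) − ¼ ln(1 − 2Q).
1 − 2P − Q = 0.6356, giving −½ ln(0.6356) = 0.226593.
1 − 2Q = 0.83, giving −¼ ln(0.83) = 0.046582.
d = 0.226593 + 0.046582 = 0.273175.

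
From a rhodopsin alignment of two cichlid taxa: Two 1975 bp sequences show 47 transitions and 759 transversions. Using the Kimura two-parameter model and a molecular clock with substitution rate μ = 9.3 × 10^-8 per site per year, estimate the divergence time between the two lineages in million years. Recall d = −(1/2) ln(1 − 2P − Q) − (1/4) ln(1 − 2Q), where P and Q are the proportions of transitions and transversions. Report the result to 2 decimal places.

P = 47/1975 ≈ 0.023797 and Q = 759/1975 ≈ 0.384304.
Under the Kimura two-parameter model, d = −½ ln(1 − 2P − Q) − ¼ ln(1 − 2Q).
1 − 2P − Q = 0.568102, giving −½ ln(0.568102) = 0.282727.
1 − 2Q = 0.231392, giving −¼ ln(0.231392) = 0.365911.
d = 0.282727 + 0.365911 = 0.648638.
Under a molecular clock d = 2μt, so t = d/(2μ) = 0.648638 / (2 × 9.3 × 10^-8) = 3.49 million years.

3.49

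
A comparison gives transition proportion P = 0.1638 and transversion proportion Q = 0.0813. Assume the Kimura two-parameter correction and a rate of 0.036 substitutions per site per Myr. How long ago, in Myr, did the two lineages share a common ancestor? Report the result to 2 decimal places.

4.27

Under the Kimura two-parameter model, d = −½ ln(1 − 2P − Q) − ¼ ln(1 − 2Q).
1 − 2P − Q = 0.5911, giving −½ ln(0.5911) = 0.262885.
1 − 2Q = 0.8374, giving −¼ ln(0.8374) = 0.044363.
d = 0.262885 + 0.044363 = 0.307248.
Under a molecular clock d = 2μt, so t = d/(2μ) = 0.307248 / (2 × 0.036) = 4.27 Myr.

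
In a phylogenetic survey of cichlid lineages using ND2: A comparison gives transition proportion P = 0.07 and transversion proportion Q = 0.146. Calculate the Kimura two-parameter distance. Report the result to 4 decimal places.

Under the Kimura two-parameter model, d = −½ ln(1 − 2P − Q) − ¼ ln(1 − 2Q).
1 − 2P − Q = 0.714, giving −½ ln(0.714) = 0.168436.
1 − 2Q = 0.708, giving −¼ ln(0.708) = 0.086328.
d = 0.168436 + 0.086328 = 0.254764.

0.2548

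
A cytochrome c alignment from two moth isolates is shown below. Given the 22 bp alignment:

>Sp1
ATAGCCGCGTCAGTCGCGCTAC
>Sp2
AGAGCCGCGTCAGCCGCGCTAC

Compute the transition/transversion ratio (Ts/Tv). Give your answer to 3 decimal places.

Transitions are A↔G and C↔T; transversions are all other mismatches.
Transitions: 1. Transversions: 1.
R = 1/1 = 1.000.

1.000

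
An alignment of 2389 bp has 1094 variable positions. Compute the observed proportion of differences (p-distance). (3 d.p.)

p = 1094/2389 = 0.457932… ≈ 0.458 (to 3 d.p.).

0.458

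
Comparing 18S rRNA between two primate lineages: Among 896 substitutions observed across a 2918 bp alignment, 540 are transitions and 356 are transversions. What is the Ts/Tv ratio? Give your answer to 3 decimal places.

R = 540/356 = 1.516853… ≈ 1.517 (to 3 d.p.).

1.517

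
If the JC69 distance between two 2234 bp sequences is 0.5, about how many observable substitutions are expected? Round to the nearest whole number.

Invert JC69: p = (3/4)(1 − e^(−4d/3)) = 0.75 × (1 − e^(-0.666667)) = 0.75 × (1 − 0.513417) = 0.364937.
Expected differing sites = pL ≈ 0.364937 × 2234 = 815.269258 ≈ 815.

815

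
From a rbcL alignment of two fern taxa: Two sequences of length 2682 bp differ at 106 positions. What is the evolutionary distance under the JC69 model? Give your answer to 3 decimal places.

p = 106/2682 ≈ 0.039523.
d = −(3/4) ln(1 − 4p/3) = −0.75 ln(1 − 0.052697) = −0.75 ln(0.947303)
  = −0.75 × (-0.054136) = 0.040602 substitutions/site.

0.041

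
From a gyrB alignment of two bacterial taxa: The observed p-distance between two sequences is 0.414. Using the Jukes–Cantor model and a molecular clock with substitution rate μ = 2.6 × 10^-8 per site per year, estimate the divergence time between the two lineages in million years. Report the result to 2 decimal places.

d = −(3/4) ln(1 − 4p/3) = −0.75 ln(1 − 0.552) = −0.75 ln(0.448)
  = −0.75 × (-0.802962) = 0.602222 substitutions/site.
Under a molecular clock d = 2μt, so t = d/(2μ) = 0.602222 / (2 × 2.6 × 10^-8) = 11.58 million years.

11.58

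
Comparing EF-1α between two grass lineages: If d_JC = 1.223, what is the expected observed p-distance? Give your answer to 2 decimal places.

p = (3/4)(1 − e^(−4d/3)) = 0.75 × (1 − e^(-1.630667)) = 0.75 × (1 − 0.195799) = 0.603151.

0.60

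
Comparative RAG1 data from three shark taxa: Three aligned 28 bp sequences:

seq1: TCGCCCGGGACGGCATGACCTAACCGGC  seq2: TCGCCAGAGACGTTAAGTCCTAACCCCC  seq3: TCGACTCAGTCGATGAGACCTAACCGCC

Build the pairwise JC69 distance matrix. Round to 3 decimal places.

seq1–seq2: 8/28 sites differ → p ≈ 0.285714, d = −0.75 ln(1 − 0.380952) = 0.359679 ≈ 0.360.
seq1–seq3: 10/28 sites differ → p ≈ 0.357143, d = −0.75 ln(1 − 0.476191) = 0.484971 ≈ 0.485.
seq2–seq3: 8/28 sites differ → p ≈ 0.285714, d = −0.75 ln(1 − 0.380952) = 0.359679 ≈ 0.360.

d(seq1,seq2) = 0.360, d(seq1,seq3) = 0.485, d(seq2,seq3) = 0.360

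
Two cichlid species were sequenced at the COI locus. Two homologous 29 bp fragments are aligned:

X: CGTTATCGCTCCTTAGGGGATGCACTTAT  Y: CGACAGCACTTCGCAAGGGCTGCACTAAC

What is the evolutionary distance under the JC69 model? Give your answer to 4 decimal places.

0.5285

The sequences differ at 11 of 29 sites, so p = 11/29 ≈ 0.37931.
d = −(3/4) ln(1 − 4p/3) = −0.75 ln(1 − 0.505747) = −0.75 ln(0.494253)
  = −0.75 × (-0.704708) = 0.528531 substitutions/site.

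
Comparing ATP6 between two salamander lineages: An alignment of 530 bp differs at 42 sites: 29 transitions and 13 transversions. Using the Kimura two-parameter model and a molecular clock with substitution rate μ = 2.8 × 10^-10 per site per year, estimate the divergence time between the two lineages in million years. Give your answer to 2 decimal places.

150.87

P = 29/530 ≈ 0.054717 and Q = 13/530 ≈ 0.024528.
Under the Kimura two-parameter model, d = −½ ln(1 − 2P − Q) − ¼ ln(1 − 2Q).
1 − 2P − Q = 0.866038, giving −½ ln(0.866038) = 0.071913.
1 − 2Q = 0.950944, giving −¼ ln(0.950944) = 0.012575.
d = 0.071913 + 0.012575 = 0.084488.
Under a molecular clock d = 2μt, so t = d/(2μ) = 0.084488 / (2 × 2.8 × 10^-10) = 150.87 million years.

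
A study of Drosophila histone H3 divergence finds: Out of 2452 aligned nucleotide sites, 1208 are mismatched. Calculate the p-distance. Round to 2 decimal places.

0.49

p = 1208/2452 = 0.492659… ≈ 0.49 (to 2 d.p.).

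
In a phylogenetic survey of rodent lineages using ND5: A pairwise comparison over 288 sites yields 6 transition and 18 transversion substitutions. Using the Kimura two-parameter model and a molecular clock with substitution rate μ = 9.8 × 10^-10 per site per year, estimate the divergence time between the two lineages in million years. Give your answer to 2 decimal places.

P = 6/288 ≈ 0.020833 and Q = 18/288 = 0.0625.
Under the Kimura two-parameter model, d = −½ ln(1 − 2P − Q) − ¼ ln(1 − 2Q).
1 − 2P − Q = 0.895834, giving −½ ln(0.895834) = 0.055000.
1 − 2Q = 0.875, giving −¼ ln(0.875) = 0.033383.
d = 0.055000 + 0.033383 = 0.088383.
Under a molecular clock d = 2μt, so t = d/(2μ) = 0.088383 / (2 × 9.8 × 10^-10) = 45.09 million years.

45.09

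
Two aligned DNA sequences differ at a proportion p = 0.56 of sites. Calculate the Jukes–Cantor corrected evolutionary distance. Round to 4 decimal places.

1.0298

d = −(3/4) ln(1 − 4p/3) = −0.75 ln(1 − 0.746667) = −0.75 ln(0.253333)
  = −0.75 × (-1.373050) = 1.029788 substitutions/site.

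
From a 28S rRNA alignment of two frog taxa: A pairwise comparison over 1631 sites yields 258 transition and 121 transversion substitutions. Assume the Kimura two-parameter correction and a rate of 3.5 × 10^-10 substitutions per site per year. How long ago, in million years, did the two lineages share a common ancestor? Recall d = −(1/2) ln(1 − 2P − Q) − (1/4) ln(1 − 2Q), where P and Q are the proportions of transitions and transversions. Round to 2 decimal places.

P = 258/1631 ≈ 0.158185 and Q = 121/1631 ≈ 0.074188.
Under the Kimura two-parameter model, d = −½ ln(1 − 2P − Q) − ¼ ln(1 − 2Q).
1 − 2P − Q = 0.609442, giving −½ ln(0.609442) = 0.247606.
1 − 2Q = 0.851624, giving −¼ ln(0.851624) = 0.040153.
d = 0.247606 + 0.040153 = 0.287759.
Under a molecular clock d = 2μt, so t = d/(2μ) = 0.287759 / (2 × 3.5 × 10^-10) = 411.08 million years.

411.08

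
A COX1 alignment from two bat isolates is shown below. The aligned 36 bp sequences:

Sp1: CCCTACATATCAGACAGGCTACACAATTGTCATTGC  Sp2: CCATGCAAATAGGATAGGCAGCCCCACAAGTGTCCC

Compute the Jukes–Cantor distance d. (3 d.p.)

The sequences differ at 18 of 36 sites, so p = 18/36 = 0.5.
d = −(3/4) ln(1 − 4p/3) = −0.75 ln(1 − 0.666667) = −0.75 ln(0.333333)
  = −0.75 × (-1.098613) = 0.823960 substitutions/site.

0.824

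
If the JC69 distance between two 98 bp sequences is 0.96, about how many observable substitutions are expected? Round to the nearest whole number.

53

Invert JC69: p = (3/4)(1 − e^(−4d/3)) = 0.75 × (1 − e^(-1.28)) = 0.75 × (1 − 0.278037) = 0.541472.
Expected differing sites = pL ≈ 0.541472 × 98 = 53.064256 ≈ 53.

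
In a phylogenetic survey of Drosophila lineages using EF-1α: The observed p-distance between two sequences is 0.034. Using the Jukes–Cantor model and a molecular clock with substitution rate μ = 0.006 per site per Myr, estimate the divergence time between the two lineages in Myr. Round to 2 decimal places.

2.90

d = −(3/4) ln(1 − 4p/3) = −0.75 ln(1 − 0.045333) = −0.75 ln(0.954667)
  = −0.75 × (-0.046393) = 0.034795 substitutions/site.
Under a molecular clock d = 2μt, so t = d/(2μ) = 0.034795 / (2 × 0.006) = 2.90 Myr.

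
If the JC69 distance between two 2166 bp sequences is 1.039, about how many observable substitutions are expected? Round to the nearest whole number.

1218

Invert JC69: p = (3/4)(1 − e^(−4d/3)) = 0.75 × (1 − e^(-1.385333)) = 0.75 × (1 − 0.250240) = 0.562320.
Expected differing sites = pL ≈ 0.562320 × 2166 = 1217.98512 ≈ 1218.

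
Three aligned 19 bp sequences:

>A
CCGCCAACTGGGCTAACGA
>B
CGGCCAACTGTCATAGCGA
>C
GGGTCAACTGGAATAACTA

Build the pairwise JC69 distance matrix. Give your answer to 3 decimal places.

d(A,B) = 0.324, d(A,C) = 0.410, d(B,C) = 0.410

A–B: 5/19 sites differ → p ≈ 0.263158, d = −0.75 ln(1 − 0.350877) = 0.324100 ≈ 0.324.
A–C: 6/19 sites differ → p ≈ 0.315789, d = −0.75 ln(1 − 0.421052) = 0.409907 ≈ 0.410.
B–C: 6/19 sites differ → p ≈ 0.315789, d = −0.75 ln(1 − 0.421052) = 0.409907 ≈ 0.410.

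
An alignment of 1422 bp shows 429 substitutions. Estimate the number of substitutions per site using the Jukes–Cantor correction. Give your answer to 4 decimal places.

p = 429/1422 ≈ 0.301688.
d = −(3/4) ln(1 − 4p/3) = −0.75 ln(1 − 0.402251) = −0.75 ln(0.597749)
  = −0.75 × (-0.514584) = 0.385938 substitutions/site.

0.3859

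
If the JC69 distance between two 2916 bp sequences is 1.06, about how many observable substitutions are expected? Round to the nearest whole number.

1655

Invert JC69: p = (3/4)(1 − e^(−4d/3)) = 0.75 × (1 − e^(-1.413333)) = 0.75 × (1 − 0.243331) = 0.567502.
Expected differing sites = pL ≈ 0.567502 × 2916 = 1654.835832 ≈ 1655.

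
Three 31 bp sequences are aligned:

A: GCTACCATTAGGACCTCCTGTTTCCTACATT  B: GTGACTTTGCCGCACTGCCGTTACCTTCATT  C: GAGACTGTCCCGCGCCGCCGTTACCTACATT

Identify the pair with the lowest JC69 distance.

A–B: 13/31 differ, p = 0.419, d = 0.614.
A–C: 13/31 differ, p = 0.419, d = 0.614.
B–C: 6/31 differ, p = 0.194, d = 0.224.
The smallest distance is between B and C.

B and C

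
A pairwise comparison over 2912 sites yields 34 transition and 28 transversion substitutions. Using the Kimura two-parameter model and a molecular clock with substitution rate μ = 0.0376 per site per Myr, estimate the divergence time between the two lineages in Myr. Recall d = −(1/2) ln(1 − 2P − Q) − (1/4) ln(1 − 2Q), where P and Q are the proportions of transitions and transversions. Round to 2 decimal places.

0.29

P = 34/2912 ≈ 0.011676 and Q = 28/2912 ≈ 0.009615.
Under the Kimura two-parameter model, d = −½ ln(1 − 2P − Q) − ¼ ln(1 − 2Q).
1 − 2P − Q = 0.967033, giving −½ ln(0.967033) = 0.016761.
1 − 2Q = 0.98077, giving −¼ ln(0.98077) = 0.004854.
d = 0.016761 + 0.004854 = 0.021615.
Under a molecular clock d = 2μt, so t = d/(2μ) = 0.021615 / (2 × 0.0376) = 0.29 Myr.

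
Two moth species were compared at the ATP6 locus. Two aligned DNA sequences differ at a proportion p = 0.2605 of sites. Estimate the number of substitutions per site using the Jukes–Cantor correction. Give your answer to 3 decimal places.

0.320

d = −(3/4) ln(1 − 4p/3) = −0.75 ln(1 − 0.347333) = −0.75 ln(0.652667)
  = −0.75 × (-0.426688) = 0.320016 substitutions/site.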